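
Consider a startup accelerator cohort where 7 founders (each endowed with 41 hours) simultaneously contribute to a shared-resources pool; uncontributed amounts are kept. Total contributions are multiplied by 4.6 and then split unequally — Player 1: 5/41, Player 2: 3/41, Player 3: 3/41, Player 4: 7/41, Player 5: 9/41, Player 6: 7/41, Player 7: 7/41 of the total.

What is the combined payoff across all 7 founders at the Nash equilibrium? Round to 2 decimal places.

434.60 hours

A player with share s gets back 4.6·s per unit contributed, so full contribution is dominant for anyone with s > 1/4.6 = 0.2174 and zero contribution is dominant for anyone below.
Only Player 5 (9/41) clears that bar, contributing 41; the remaining 6 contribute 0. Total contributed: 41.
The shared-resources pool pays out 4.6 × 41 = 188.60 in total (split across the unequal shares, but the aggregate is all that matters for the group sum).
The 6 free-riders keep 41 each, adding 246. Group total = 246 + 188.60 = 434.60.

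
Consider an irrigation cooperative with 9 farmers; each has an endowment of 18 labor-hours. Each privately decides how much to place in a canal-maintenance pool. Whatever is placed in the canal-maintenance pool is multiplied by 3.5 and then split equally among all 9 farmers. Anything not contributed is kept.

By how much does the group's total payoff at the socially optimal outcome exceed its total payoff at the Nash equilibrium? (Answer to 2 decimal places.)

Each contributed unit returns 3.5/9 = 0.3889 to its contributor — below 1 — so contributing 0 is dominant for every player. At the Nash equilibrium everyone keeps their 18, and the group total is 9 × 18 = 162.
Each contributed unit returns 3.500 to the group as a whole (0.3889 to each of 9 players), which exceeds 1, so the social optimum is full contribution: group total = 3.500 × 162 = 567.00.
Efficiency loss = 567.00 − 162 = 405.00.

405.00 labor-hours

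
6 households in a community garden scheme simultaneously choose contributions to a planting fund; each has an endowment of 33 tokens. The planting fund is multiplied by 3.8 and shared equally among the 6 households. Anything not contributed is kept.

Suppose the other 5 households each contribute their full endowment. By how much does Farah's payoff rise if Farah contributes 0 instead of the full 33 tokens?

12.10 tokens

Switching from a contribution of 33 to 0 lets Farah keep an extra 33 tokens, but lowers the planting fund by 33, which costs Farah their own share of that drop: 3.8/6 × 33 = 20.90.
Net gain = 33 − 20.90 = 12.10. The private return per contributed unit (0.6333) is below 1, so free-riding is indeed the best response regardless of what the others do.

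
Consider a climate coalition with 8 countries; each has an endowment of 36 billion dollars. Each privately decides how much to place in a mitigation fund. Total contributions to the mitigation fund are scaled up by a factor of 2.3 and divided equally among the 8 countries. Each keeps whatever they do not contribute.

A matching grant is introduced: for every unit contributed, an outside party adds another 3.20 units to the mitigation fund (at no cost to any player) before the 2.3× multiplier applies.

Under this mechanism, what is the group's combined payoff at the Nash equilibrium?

2782.08 billion dollars

Under the mechanism each unit contributed yields 2.3 × 4.20 / 8 = 1.2075 back to its contributor per unit of net cost, which exceeds 1, making full contribution the dominant choice for everyone.
At the Nash equilibrium everyone contributes 36. Group total payoff = 2.3 × 4.20 × 288 = 2782.08.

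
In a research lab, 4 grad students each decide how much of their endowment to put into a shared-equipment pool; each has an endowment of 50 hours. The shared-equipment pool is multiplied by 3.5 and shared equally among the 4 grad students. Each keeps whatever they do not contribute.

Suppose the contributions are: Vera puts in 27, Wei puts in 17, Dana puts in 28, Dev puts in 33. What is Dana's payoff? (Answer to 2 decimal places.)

113.88 hours

Total contributed: 27 + 17 + 28 + 33 = 105.
Each receives 3.5 × 105 / 4 = 91.88 from the shared-equipment pool.
Dana keeps 50 − 28 = 22, so Dana's payoff is 22 + 91.88 = 113.88.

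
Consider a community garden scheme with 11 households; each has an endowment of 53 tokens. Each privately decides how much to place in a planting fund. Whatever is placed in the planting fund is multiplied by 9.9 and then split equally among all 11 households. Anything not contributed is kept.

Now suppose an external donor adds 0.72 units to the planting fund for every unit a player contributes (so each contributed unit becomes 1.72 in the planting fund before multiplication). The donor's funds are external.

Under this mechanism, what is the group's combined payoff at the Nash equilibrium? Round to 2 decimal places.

Under the mechanism each unit contributed yields 9.9 × 1.72 / 11 = 1.5480 back to its contributor per unit of net cost, which exceeds 1, making full contribution the dominant choice for everyone.
At the Nash equilibrium everyone contributes 53. Group total payoff = 9.9 × 1.72 × 583 = 9927.32.

9927.32 tokens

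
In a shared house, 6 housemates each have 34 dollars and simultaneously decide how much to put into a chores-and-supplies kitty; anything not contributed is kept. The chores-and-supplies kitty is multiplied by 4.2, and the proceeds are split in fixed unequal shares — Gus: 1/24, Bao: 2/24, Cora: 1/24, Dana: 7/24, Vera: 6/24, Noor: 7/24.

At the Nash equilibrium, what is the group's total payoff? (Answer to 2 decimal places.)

Each unit j contributes comes back to j as 4.2 × (j's share), so j prefers to contribute only if that share exceeds 1/4.2 = 0.2381; otherwise keeping the unit dominates.
Dana, Vera and Noor clear that bar, contributing 34 each; the remaining 3 contribute 0. Total contributed: 102.
The chores-and-supplies kitty pays out 4.2 × 102 = 428.40 in total (split across the unequal shares, but the aggregate is all that matters for the group sum).
The 3 free-riders keep 34 each, adding 102. Group total = 102 + 428.40 = 530.40.

530.40 dollars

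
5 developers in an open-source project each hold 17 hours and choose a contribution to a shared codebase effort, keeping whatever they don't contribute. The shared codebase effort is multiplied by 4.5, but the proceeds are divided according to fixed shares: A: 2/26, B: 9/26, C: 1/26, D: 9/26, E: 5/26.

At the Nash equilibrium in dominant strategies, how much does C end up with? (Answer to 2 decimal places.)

22.88 hours

Player j's private return per contributed unit is 4.5 × (j's share). Contributing is weakly dominant for j when that share is at least 1/4.5 = 0.2222, and contributing 0 is dominant otherwise.
The shares above 0.2222 belong to B and D, contributing 17 each; the remaining 3 contribute 0. Total contributed: 34.
C keeps 17 and receives 4.5 × 34 × 1/26 = 5.88 from the shared codebase effort, for a payoff of 22.88.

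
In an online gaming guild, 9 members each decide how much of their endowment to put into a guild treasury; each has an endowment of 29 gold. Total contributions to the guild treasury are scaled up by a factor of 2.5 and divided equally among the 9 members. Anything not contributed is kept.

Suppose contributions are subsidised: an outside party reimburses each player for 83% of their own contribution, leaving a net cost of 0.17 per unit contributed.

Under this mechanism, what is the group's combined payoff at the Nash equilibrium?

Under the mechanism each unit contributed yields (2.5/9) / 0.17 = 1.6340 back to its contributor per unit of net cost, which exceeds 1, making full contribution the dominant choice for everyone.
So the Nash equilibrium is full contribution by all 9; the group earns 9 × (29 × 0.83 + 2.5 × 29) = 869.13.

869.13 gold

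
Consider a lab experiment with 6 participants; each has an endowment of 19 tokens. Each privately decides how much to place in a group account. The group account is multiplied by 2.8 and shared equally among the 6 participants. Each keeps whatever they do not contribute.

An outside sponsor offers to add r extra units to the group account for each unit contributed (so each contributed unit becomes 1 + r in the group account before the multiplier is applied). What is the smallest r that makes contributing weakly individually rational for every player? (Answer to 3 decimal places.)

1.143

With matching at rate r, one contributed unit becomes (1 + r) in the group account and returns 2.8 × (1 + r) / 6 to the contributor.
Setting this equal to 1: 1 + r = 6/2.8 = 2.1429.
So the minimum matching rate is r = 2.1429 − 1 = 1.143.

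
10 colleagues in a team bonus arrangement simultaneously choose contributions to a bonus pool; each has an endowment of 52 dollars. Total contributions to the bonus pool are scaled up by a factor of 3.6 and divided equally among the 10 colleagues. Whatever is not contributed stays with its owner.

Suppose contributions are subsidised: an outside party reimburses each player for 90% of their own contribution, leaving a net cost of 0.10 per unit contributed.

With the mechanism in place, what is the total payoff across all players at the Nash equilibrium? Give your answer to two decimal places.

The effective private return per unit is now (3.6/10) / 0.10 = 3.6000 > 1, so every player's dominant strategy flips to full contribution.
At the Nash equilibrium everyone contributes 52. Group total payoff = 10 × (52 × 0.90 + 3.6 × 52) = 2340.00.

2340.00 dollars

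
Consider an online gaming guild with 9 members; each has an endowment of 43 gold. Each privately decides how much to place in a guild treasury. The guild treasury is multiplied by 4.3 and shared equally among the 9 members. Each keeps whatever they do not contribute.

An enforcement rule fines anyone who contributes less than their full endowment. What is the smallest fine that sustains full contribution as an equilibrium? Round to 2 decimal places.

Given the others contribute fully, the best deviation is to contribute 0 (any partial contribution still incurs the fine and gives up units whose private return 0.4778 is below 1).
Deviating from 43 to 0 saves 43 gold but forfeits the deviator's share of the drop in the guild treasury: 4.3/9 × 43 = 20.54.
So the deviation gain is 43 − 20.54 = 22.46, and the fine must be at least 22.46 gold to wipe it out.

22.46 gold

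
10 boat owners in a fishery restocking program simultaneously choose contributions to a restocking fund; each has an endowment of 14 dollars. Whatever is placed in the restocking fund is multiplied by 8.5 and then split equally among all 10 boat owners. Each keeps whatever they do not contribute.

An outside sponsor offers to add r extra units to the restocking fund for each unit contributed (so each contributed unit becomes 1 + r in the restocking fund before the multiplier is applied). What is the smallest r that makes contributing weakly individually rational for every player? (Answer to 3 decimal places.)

0.176

With matching at rate r, one contributed unit becomes (1 + r) in the restocking fund and returns 8.5 × (1 + r) / 10 to the contributor.
Setting this equal to 1: 1 + r = 10/8.5 = 1.1765.
So the minimum matching rate is r = 1.1765 − 1 = 0.176.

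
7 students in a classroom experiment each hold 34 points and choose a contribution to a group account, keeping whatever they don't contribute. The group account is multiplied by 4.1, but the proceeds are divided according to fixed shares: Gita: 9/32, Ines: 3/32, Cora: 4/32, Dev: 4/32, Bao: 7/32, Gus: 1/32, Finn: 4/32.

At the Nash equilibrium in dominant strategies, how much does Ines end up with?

For player j, contributing a unit is worthwhile iff 4.1 × (j's share) ≥ 1, i.e. iff j's share is at least 0.2439.
The only share above 0.2439 is Gita's 9/32, contributing 34; the remaining 6 contribute 0. Total contributed: 34.
Ines keeps 34 and receives 4.1 × 34 × 3/32 = 13.07 from the group account, for a payoff of 47.07.

47.07 points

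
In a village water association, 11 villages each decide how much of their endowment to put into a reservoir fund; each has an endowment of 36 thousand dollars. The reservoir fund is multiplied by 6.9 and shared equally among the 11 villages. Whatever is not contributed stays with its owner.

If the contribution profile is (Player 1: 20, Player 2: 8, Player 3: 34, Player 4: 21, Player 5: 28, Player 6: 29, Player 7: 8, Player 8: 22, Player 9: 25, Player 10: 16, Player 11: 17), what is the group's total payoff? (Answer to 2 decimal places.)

1741.20 thousand dollars

Total contributed: 20 + 8 + 34 + 21 + 28 + 29 + 8 + 22 + 25 + 16 + 17 = 228; total kept: 11 × 36 − 228 = 168.
The reservoir fund pays out 6.9 × 228 = 1573.20 in aggregate.
Group total = 168 + 1573.20 = 1741.20.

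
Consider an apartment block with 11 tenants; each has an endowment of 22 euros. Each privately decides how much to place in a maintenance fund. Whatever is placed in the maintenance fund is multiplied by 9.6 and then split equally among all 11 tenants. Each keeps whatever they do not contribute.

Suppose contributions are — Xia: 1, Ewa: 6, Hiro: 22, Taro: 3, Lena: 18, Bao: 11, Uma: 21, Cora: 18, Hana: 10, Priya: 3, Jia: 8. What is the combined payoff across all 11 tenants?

1282.60 euros

Total contributed: 1 + 6 + 22 + 3 + 18 + 11 + 21 + 18 + 10 + 3 + 8 = 121; total kept: 11 × 22 − 121 = 121.
The maintenance fund pays out 9.6 × 121 = 1161.60 in aggregate.
Group total = 121 + 1161.60 = 1282.60.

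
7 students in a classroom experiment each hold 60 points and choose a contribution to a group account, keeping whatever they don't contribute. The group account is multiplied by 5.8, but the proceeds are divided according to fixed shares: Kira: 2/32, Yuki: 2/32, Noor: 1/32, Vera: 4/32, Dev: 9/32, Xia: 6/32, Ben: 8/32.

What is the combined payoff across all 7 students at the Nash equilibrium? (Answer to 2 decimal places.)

Player j's private return per contributed unit is 5.8 × (j's share). Contributing is weakly dominant for j when that share is at least 1/5.8 = 0.1724, and contributing 0 is dominant otherwise.
Dev, Xia and Ben clear that bar, contributing 60 each; the remaining 4 contribute 0. Total contributed: 180.
The group account pays out 5.8 × 180 = 1044.00 in total (split across the unequal shares, but the aggregate is all that matters for the group sum).
The 4 free-riders keep 60 each, adding 240. Group total = 240 + 1044.00 = 1284.00.

1284.00 points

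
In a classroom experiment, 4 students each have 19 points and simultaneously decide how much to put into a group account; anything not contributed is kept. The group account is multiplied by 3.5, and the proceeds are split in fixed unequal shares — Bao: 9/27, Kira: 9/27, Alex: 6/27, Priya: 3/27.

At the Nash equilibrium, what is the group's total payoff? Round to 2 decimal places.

171.00 points

Each unit j contributes comes back to j as 3.5 × (j's share), so j prefers to contribute only if that share exceeds 1/3.5 = 0.2857; otherwise keeping the unit dominates.
Bao and Kira clear that bar, contributing 19 each; the remaining 2 contribute 0. Total contributed: 38.
The group account pays out 3.5 × 38 = 133.00 in total (split across the unequal shares, but the aggregate is all that matters for the group sum).
The 2 free-riders keep 19 each, adding 38. Group total = 38 + 133.00 = 171.00.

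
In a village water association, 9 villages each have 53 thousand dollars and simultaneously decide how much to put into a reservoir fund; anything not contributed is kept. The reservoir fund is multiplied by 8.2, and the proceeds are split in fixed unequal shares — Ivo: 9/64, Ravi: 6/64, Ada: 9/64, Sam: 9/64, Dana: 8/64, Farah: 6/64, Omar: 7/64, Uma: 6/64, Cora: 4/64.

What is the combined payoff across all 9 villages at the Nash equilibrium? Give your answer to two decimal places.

2003.40 thousand dollars

Player j's private return per contributed unit is 8.2 × (j's share). Contributing is weakly dominant for j when that share is at least 1/8.2 = 0.1220, and contributing 0 is dominant otherwise.
Ivo, Ada, Sam and Dana are above the threshold, contributing 53 each; the remaining 5 contribute 0. Total contributed: 212.
The reservoir fund pays out 8.2 × 212 = 1738.40 in total (split across the unequal shares, but the aggregate is all that matters for the group sum).
The 5 free-riders keep 53 each, adding 265. Group total = 265 + 1738.40 = 2003.40.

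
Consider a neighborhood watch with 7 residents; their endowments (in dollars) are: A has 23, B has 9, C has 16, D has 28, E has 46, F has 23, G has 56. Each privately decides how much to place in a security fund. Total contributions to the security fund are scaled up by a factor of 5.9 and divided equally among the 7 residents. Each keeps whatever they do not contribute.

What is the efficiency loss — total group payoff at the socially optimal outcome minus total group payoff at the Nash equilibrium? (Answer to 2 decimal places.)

The private return per contributed unit is 5.9/7 = 0.8429 < 1 for every player regardless of endowment, so the Nash equilibrium is zero contribution and the group total is Σ E_j = 23 + 9 + 16 + 28 + 46 + 23 + 56 = 201.
Each contributed unit returns 5.900 to the group, so the social optimum is full contribution by everyone: group total = 5.900 × 201 = 1185.90.
Efficiency loss = (5.900 − 1) × 201 = 984.90.

984.90 dollars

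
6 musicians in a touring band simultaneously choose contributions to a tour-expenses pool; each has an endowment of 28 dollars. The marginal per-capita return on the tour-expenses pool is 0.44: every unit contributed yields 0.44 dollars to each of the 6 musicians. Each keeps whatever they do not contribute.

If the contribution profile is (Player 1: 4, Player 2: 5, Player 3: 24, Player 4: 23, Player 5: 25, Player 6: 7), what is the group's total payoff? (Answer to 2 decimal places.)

Total contributed: 4 + 5 + 24 + 23 + 25 + 7 = 88; total kept: 6 × 28 − 88 = 80.
The tour-expenses pool pays out 0.44 × 6 × 88 = 232.32 in aggregate.
Group total = 80 + 232.32 = 312.32.

312.32 dollars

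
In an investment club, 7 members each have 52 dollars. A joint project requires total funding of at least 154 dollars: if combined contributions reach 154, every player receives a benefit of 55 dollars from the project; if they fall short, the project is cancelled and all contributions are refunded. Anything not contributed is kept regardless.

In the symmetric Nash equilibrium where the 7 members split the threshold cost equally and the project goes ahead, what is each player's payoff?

85 dollars

Equal share of the threshold: 154/7 = 22.
At this profile no one gains by cutting their contribution: any cut drops the total below 154, the project is cancelled, contributions are refunded, and the deviator ends with 52, which is less than 52 − 22 + 55 = 85. Contributing more than 22 just wastes the excess. So contributing exactly 22 is a best response.
Each player's payoff: 52 − 22 + 55 = 85.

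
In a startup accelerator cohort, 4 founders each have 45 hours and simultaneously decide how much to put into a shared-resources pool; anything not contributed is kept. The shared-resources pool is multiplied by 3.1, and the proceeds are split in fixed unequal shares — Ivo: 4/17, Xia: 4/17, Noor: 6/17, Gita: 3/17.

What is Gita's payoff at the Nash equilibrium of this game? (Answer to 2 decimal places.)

Each unit j contributes comes back to j as 3.1 × (j's share), so j prefers to contribute only if that share exceeds 1/3.1 = 0.3226; otherwise keeping the unit dominates.
Only Noor (6/17) clears that bar, contributing 45; the remaining 3 contribute 0. Total contributed: 45.
Gita keeps 45 and receives 3.1 × 45 × 3/17 = 24.62 from the shared-resources pool, for a payoff of 69.62.

69.62 hours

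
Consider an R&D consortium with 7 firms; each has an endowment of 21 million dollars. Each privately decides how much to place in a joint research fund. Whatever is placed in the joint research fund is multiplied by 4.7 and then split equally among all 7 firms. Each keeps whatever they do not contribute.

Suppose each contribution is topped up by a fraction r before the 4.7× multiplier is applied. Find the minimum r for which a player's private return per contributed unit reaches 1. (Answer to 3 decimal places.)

0.489

With matching at rate r, one contributed unit becomes (1 + r) in the joint research fund and returns 4.7 × (1 + r) / 7 to the contributor.
Setting this equal to 1: 1 + r = 7/4.7 = 1.4894.
So the minimum matching rate is r = 1.4894 − 1 = 0.489.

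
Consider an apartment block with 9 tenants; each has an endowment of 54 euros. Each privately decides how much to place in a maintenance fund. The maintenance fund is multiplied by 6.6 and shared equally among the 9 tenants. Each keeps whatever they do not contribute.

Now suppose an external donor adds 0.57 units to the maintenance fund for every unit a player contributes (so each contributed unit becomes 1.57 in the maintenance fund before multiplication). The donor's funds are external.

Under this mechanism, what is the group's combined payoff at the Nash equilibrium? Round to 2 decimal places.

Under the mechanism each unit contributed yields 6.6 × 1.57 / 9 = 1.1513 back to its contributor per unit of net cost, which exceeds 1, making full contribution the dominant choice for everyone.
At the Nash equilibrium everyone contributes 54. Group total payoff = 6.6 × 1.57 × 486 = 5035.93.

5035.93 euros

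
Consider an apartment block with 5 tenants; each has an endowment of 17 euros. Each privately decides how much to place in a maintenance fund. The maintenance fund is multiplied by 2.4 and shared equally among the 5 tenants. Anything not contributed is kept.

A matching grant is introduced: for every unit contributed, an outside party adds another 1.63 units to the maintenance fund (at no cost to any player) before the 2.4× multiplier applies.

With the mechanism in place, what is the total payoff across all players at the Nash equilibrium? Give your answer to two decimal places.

536.52 euros

With the mechanism, a contributed unit returns 2.4 × 2.63 / 5 = 1.2624 per unit of net cost to the contributor — now above 1 — so contributing fully is weakly dominant for every player.
So the Nash equilibrium is full contribution by all 5; the group earns 2.4 × 2.63 × 85 = 536.52.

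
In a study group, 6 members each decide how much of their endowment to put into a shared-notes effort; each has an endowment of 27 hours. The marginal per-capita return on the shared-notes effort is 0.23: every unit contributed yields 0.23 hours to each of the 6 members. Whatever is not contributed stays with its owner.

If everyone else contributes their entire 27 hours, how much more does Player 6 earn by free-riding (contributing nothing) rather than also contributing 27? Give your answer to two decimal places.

Switching from a contribution of 27 to 0 lets Player 6 keep an extra 27 hours, but lowers the shared-notes effort by 27, which costs Player 6 their own share of that drop: 0.23 × 27 = 6.21.
Net gain = 27 − 6.21 = 20.79. The private return per contributed unit (0.23) is below 1, so free-riding is indeed the best response regardless of what the others do.

20.79 hours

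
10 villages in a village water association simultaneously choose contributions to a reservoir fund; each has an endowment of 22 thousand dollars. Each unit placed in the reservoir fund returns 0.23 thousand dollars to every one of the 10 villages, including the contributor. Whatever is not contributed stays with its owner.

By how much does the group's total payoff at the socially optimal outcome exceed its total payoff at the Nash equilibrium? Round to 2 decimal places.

The private return per contributed unit is 0.23 < 1, so contributing 0 is dominant for every player. At the Nash equilibrium everyone keeps their 22, and the group total is 10 × 22 = 220.
Each contributed unit returns 2.300 to the group as a whole (0.23 to each of 10 players), which exceeds 1, so the social optimum is full contribution: group total = 2.300 × 220 = 506.00.
Efficiency loss = 506.00 − 220 = 286.00.

286.00 thousand dollars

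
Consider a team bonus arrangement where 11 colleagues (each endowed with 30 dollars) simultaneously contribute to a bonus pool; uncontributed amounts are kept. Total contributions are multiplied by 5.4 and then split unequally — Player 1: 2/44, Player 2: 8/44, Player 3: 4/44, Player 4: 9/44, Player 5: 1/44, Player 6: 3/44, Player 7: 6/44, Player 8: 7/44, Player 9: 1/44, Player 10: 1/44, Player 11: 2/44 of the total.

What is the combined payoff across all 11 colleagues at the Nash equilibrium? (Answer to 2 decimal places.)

Player j's private return per contributed unit is 5.4 × (j's share). Contributing is weakly dominant for j when that share is at least 1/5.4 = 0.1852, and contributing 0 is dominant otherwise.
The only share above 0.1852 is Player 4's 9/44, contributing 30; the remaining 10 contribute 0. Total contributed: 30.
The bonus pool pays out 5.4 × 30 = 162.00 in total (split across the unequal shares, but the aggregate is all that matters for the group sum).
The 10 free-riders keep 30 each, adding 300. Group total = 300 + 162.00 = 462.00.

462.00 dollars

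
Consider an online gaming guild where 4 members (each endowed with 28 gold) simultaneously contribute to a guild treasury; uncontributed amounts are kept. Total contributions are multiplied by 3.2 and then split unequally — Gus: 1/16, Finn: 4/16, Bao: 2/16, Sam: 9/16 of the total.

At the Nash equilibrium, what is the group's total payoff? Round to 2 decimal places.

173.60 gold

For player j, contributing a unit is worthwhile iff 3.2 × (j's share) ≥ 1, i.e. iff j's share is at least 0.3125.
Only Sam (9/16) clears that bar, contributing 28; the remaining 3 contribute 0. Total contributed: 28.
The guild treasury pays out 3.2 × 28 = 89.60 in total (split across the unequal shares, but the aggregate is all that matters for the group sum).
The 3 free-riders keep 28 each, adding 84. Group total = 84 + 89.60 = 173.60.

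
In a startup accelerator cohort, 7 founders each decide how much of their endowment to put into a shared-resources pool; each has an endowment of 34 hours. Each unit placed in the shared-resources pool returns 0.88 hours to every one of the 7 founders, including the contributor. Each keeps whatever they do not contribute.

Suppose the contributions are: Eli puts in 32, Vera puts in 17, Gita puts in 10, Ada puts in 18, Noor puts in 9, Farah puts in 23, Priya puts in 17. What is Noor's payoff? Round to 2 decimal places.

135.88 hours

Total contributed: 32 + 17 + 10 + 18 + 9 + 23 + 17 = 126.
Each receives 0.88 × 126 = 110.88 from the shared-resources pool.
Noor keeps 34 − 9 = 25, so Noor's payoff is 25 + 110.88 = 135.88.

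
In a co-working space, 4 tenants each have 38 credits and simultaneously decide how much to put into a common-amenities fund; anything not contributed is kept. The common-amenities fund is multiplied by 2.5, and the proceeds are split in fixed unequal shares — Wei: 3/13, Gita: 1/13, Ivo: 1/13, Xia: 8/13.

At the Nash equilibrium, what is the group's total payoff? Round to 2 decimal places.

Player j's private return per contributed unit is 2.5 × (j's share). Contributing is weakly dominant for j when that share is at least 1/2.5 = 0.4000, and contributing 0 is dominant otherwise.
Xia alone (share 8/13) is above the threshold, contributing 38; the remaining 3 contribute 0. Total contributed: 38.
The common-amenities fund pays out 2.5 × 38 = 95.00 in total (split across the unequal shares, but the aggregate is all that matters for the group sum).
The 3 free-riders keep 38 each, adding 114. Group total = 114 + 95.00 = 209.00.

209.00 credits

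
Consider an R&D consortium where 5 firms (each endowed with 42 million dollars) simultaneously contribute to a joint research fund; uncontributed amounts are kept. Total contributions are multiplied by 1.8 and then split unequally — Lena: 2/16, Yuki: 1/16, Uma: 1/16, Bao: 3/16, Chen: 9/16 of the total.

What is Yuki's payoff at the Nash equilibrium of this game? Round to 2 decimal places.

46.73 million dollars

A player with share s gets back 1.8·s per unit contributed, so full contribution is dominant for anyone with s > 1/1.8 = 0.5556 and zero contribution is dominant for anyone below.
Only Chen (9/16) clears that bar, contributing 42; the remaining 4 contribute 0. Total contributed: 42.
Yuki keeps 42 and receives 1.8 × 42 × 1/16 = 4.73 from the joint research fund, for a payoff of 46.73.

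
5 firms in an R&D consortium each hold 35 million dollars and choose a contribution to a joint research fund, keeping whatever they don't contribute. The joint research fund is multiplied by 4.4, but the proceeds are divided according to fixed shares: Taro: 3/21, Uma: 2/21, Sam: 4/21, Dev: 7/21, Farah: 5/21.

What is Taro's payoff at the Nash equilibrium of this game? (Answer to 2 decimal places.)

For player j, contributing a unit is worthwhile iff 4.4 × (j's share) ≥ 1, i.e. iff j's share is at least 0.2273.
Dev and Farah are above the threshold, contributing 35 each; the remaining 3 contribute 0. Total contributed: 70.
Taro keeps 35 and receives 4.4 × 70 × 3/21 = 44.00 from the joint research fund, for a payoff of 79.00.

79.00 million dollars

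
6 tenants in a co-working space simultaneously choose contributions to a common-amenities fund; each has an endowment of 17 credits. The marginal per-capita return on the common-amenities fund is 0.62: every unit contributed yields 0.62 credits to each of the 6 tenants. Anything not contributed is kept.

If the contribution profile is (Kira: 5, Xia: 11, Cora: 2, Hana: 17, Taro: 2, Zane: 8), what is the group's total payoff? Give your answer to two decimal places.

224.40 credits

Total contributed: 5 + 11 + 2 + 17 + 2 + 8 = 45; total kept: 6 × 17 − 45 = 57.
The common-amenities fund pays out 0.62 × 6 × 45 = 167.40 in aggregate.
Group total = 57 + 167.40 = 224.40.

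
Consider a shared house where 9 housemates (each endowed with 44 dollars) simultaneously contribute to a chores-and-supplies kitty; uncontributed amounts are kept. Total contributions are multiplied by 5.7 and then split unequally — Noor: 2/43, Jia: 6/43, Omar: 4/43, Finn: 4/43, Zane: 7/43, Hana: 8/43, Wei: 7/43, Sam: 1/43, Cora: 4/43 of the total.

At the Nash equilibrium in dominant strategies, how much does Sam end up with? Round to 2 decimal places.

49.83 dollars

Player j's private return per contributed unit is 5.7 × (j's share). Contributing is weakly dominant for j when that share is at least 1/5.7 = 0.1754, and contributing 0 is dominant otherwise.
Hana alone (share 8/43) is above the threshold, contributing 44; the remaining 8 contribute 0. Total contributed: 44.
Sam keeps 44 and receives 5.7 × 44 × 1/43 = 5.83 from the chores-and-supplies kitty, for a payoff of 49.83.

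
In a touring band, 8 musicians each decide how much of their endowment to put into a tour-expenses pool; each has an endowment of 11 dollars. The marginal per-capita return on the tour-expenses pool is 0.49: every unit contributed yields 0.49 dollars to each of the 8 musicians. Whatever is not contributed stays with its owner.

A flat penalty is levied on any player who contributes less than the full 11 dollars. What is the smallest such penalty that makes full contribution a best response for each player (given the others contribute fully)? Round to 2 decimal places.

5.61 dollars

Given the others contribute fully, the best deviation is to contribute 0 (any partial contribution still incurs the fine and gives up units whose private return 0.49 is below 1).
Deviating from 11 to 0 saves 11 dollars but forfeits the deviator's share of the drop in the tour-expenses pool: 0.49 × 11 = 5.39.
So the deviation gain is 11 − 5.39 = 5.61, and the fine must be at least 5.61 dollars to wipe it out.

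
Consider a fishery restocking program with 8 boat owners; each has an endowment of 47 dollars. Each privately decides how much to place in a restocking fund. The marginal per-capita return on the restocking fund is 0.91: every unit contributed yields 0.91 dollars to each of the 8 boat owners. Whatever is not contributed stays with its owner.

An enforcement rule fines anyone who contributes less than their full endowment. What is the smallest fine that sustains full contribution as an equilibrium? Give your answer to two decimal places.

4.23 dollars

Given the others contribute fully, the best deviation is to contribute 0 (any partial contribution still incurs the fine and gives up units whose private return 0.91 is below 1).
Deviating from 47 to 0 saves 47 dollars but forfeits the deviator's share of the drop in the restocking fund: 0.91 × 47 = 42.77.
So the deviation gain is 47 − 42.77 = 4.23, and the fine must be at least 4.23 dollars to wipe it out.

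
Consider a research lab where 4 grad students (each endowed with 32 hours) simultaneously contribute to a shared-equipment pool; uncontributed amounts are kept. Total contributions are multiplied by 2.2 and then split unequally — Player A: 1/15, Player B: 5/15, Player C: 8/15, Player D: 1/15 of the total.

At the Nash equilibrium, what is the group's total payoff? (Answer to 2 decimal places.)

Each unit j contributes comes back to j as 2.2 × (j's share), so j prefers to contribute only if that share exceeds 1/2.2 = 0.4545; otherwise keeping the unit dominates.
The only share above 0.4545 is Player C's 8/15, contributing 32; the remaining 3 contribute 0. Total contributed: 32.
The shared-equipment pool pays out 2.2 × 32 = 70.40 in total (split across the unequal shares, but the aggregate is all that matters for the group sum).
The 3 free-riders keep 32 each, adding 96. Group total = 96 + 70.40 = 166.40.

166.40 hours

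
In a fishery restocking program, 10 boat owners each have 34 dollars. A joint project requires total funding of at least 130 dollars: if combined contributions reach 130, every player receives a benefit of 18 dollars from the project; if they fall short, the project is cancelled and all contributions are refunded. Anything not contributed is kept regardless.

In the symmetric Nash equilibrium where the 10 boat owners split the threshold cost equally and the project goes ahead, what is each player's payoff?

39 dollars

Equal share of the threshold: 130/10 = 13.
At this profile no one gains by cutting their contribution: any cut drops the total below 130, the project is cancelled, contributions are refunded, and the deviator ends with 34, which is less than 34 − 13 + 18 = 39. Contributing more than 13 just wastes the excess. So contributing exactly 13 is a best response.
Each player's payoff: 34 − 13 + 18 = 39.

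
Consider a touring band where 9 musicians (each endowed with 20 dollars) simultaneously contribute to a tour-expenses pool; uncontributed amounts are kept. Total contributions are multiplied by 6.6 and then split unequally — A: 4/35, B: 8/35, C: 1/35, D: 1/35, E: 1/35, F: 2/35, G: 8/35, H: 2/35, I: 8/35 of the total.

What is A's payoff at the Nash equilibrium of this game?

A player with share s gets back 6.6·s per unit contributed, so full contribution is dominant for anyone with s > 1/6.6 = 0.1515 and zero contribution is dominant for anyone below.
The shares above 0.1515 belong to B, G and I, contributing 20 each; the remaining 6 contribute 0. Total contributed: 60.
A keeps 20 and receives 6.6 × 60 × 4/35 = 45.26 from the tour-expenses pool, for a payoff of 65.26.

65.26 dollars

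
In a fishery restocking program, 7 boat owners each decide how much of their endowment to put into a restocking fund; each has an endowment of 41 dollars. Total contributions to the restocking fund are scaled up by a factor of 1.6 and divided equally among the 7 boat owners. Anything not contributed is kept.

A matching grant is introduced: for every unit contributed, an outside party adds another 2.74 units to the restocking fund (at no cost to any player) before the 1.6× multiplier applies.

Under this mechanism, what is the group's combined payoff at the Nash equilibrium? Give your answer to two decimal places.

287.00 dollars

With the mechanism, a contributed unit returns 1.6 × 3.74 / 7 = 0.8549 per unit of net cost — still below 1 — so contributing 0 remains dominant for every player.
Everyone keeps their endowment and the group total is 7 × 41 = 287.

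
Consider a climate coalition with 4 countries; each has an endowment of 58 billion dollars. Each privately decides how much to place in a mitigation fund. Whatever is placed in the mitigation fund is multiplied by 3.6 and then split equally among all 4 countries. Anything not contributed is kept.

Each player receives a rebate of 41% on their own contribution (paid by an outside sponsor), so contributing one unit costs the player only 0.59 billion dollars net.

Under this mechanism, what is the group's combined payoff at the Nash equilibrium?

With the mechanism, a contributed unit returns (3.6/4) / 0.59 = 1.5254 per unit of net cost to the contributor — now above 1 — so contributing fully is weakly dominant for every player.
At the Nash equilibrium everyone contributes 58. Group total payoff = 4 × (58 × 0.41 + 3.6 × 58) = 930.32.

930.32 billion dollars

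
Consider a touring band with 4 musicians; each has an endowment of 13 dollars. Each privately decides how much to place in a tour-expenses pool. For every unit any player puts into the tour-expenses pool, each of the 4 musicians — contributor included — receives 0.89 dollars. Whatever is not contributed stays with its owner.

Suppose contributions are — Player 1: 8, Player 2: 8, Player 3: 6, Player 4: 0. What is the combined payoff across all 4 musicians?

Total contributed: 8 + 8 + 6 + 0 = 22; total kept: 4 × 13 − 22 = 30.
The tour-expenses pool pays out 0.89 × 4 × 22 = 78.32 in aggregate.
Group total = 30 + 78.32 = 108.32.

108.32 dollars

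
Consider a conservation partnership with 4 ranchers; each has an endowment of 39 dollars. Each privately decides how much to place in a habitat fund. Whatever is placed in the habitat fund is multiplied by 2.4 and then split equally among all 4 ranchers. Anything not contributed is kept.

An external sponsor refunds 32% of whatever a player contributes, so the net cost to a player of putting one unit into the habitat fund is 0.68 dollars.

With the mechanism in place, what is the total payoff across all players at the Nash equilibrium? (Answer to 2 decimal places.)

156.00 dollars

With the mechanism, a contributed unit returns (2.4/4) / 0.68 = 0.8824 per unit of net cost — still below 1 — so contributing 0 remains dominant for every player.
At the Nash equilibrium no one contributes; group total payoff = 4 × 39 = 156.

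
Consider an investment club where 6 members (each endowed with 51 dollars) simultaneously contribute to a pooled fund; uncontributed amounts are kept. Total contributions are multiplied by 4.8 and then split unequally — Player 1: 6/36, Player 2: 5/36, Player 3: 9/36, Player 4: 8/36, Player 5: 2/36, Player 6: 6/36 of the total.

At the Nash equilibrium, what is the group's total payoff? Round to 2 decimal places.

693.60 dollars

Each unit j contributes comes back to j as 4.8 × (j's share), so j prefers to contribute only if that share exceeds 1/4.8 = 0.2083; otherwise keeping the unit dominates.
Player 3 and Player 4 are above the threshold, contributing 51 each; the remaining 4 contribute 0. Total contributed: 102.
The pooled fund pays out 4.8 × 102 = 489.60 in total (split across the unequal shares, but the aggregate is all that matters for the group sum).
The 4 free-riders keep 51 each, adding 204. Group total = 204 + 489.60 = 693.60.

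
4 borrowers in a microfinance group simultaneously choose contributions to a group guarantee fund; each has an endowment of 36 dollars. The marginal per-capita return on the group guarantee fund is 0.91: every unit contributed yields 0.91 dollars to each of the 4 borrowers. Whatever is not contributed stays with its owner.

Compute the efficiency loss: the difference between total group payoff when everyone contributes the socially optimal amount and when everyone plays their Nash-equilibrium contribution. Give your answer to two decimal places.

380.16 dollars

The private return per contributed unit is 0.91 < 1, so contributing 0 is dominant for every player. At the Nash equilibrium everyone keeps their 36, and the group total is 4 × 36 = 144.
Each contributed unit returns 3.640 to the group as a whole (0.91 to each of 4 players), which exceeds 1, so the social optimum is full contribution: group total = 3.640 × 144 = 524.16.
Efficiency loss = 524.16 − 144 = 380.16.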